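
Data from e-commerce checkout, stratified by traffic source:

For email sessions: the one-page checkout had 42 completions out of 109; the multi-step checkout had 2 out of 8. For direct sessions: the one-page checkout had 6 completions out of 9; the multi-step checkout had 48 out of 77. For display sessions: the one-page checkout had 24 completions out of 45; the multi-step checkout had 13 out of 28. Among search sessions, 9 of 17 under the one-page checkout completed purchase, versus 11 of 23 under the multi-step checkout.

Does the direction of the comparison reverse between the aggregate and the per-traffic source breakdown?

Yes

Email: the one-page checkout 42/109 = 38.5%, the multi-step checkout 2/8 = 25.0% → the one-page checkout
Direct: the one-page checkout 6/9 = 66.7%, the multi-step checkout 48/77 = 62.3% → the one-page checkout
Display: the one-page checkout 24/45 = 53.3%, the multi-step checkout 13/28 = 46.4% → the one-page checkout
Search: the one-page checkout 9/17 = 52.9%, the multi-step checkout 11/23 = 47.8% → the one-page checkout
Overall: the one-page checkout 81/180 = 45.0%, the multi-step checkout 74/136 = 54.4% → the multi-step checkout
The one-page checkout wins each traffic group but the multi-step checkout wins overall — the comparison reverses. The one-page checkout's sessions skew toward email, which has a lower base rate.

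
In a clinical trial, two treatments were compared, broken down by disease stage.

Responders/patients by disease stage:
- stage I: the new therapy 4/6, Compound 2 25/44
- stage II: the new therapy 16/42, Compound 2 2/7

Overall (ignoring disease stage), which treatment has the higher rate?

Compound 2

Stage I: the new therapy 4/6 = 66.7%, Compound 2 25/44 = 56.8% → the new therapy
Stage II: the new therapy 16/42 = 38.1%, Compound 2 2/7 = 28.6% → the new therapy
Overall: the new therapy 20/48 = 41.7%, Compound 2 27/51 = 52.9% → Compound 2
(The new therapy wins every disease group but Compound 2 wins overall — the new therapy's patients skew toward the low-rate stage II group.)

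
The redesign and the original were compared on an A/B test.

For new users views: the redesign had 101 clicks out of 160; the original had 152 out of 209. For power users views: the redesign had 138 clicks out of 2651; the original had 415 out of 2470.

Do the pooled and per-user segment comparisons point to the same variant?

New users: the redesign 101/160 = 63.1%, the original 152/209 = 72.7% → the original
Power users: the redesign 138/2651 = 5.2%, the original 415/2470 = 16.8% → the original
Overall: the redesign 239/2811 = 8.5%, the original 567/2679 = 21.2% → the original
The original wins overall and in every user group — no reversal.

Yes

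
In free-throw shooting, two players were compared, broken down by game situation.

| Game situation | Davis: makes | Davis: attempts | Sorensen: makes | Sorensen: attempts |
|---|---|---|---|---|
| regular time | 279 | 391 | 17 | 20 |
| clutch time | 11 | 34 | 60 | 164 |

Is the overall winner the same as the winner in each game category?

Regular time: Davis 279/391 = 71.4%, Sorensen 17/20 = 85.0% → Sorensen
Clutch time: Davis 11/34 = 32.4%, Sorensen 60/164 = 36.6% → Sorensen
Overall: Davis 290/425 = 68.2%, Sorensen 77/184 = 41.8% → Davis
Sorensen wins each game group but Davis wins overall — the comparison reverses. Sorensen's attempts skew toward clutch time, which has a lower base rate.

No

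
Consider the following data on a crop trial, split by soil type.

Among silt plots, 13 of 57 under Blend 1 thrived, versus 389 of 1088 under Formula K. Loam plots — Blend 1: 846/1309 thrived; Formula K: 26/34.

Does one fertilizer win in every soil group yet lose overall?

Silt: Blend 1 13/57 = 22.8%, Formula K 389/1088 = 35.8% → Formula K
Loam: Blend 1 846/1309 = 64.6%, Formula K 26/34 = 76.5% → Formula K
Overall: Blend 1 859/1366 = 62.9%, Formula K 415/1122 = 37.0% → Blend 1
Formula K wins each soil group but Blend 1 wins overall — the comparison reverses. Formula K's plots skew toward silt, which has a lower base rate.

Yes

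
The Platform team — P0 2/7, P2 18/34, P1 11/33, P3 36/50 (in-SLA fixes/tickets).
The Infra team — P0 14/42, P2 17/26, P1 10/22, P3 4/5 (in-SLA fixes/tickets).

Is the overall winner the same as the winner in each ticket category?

No

P0: the Platform team 2/7 = 28.6%, the Infra team 14/42 = 33.3% → the Infra team
P2: the Platform team 18/34 = 52.9%, the Infra team 17/26 = 65.4% → the Infra team
P1: the Platform team 11/33 = 33.3%, the Infra team 10/22 = 45.5% → the Infra team
P3: the Platform team 36/50 = 72.0%, the Infra team 4/5 = 80.0% → the Infra team
Overall: the Platform team 67/124 = 54.0%, the Infra team 45/95 = 47.4% → the Platform team
The Infra team wins each ticket group but the Platform team wins overall — the comparison reverses. The Infra team's tickets skew toward P0, which has a lower base rate.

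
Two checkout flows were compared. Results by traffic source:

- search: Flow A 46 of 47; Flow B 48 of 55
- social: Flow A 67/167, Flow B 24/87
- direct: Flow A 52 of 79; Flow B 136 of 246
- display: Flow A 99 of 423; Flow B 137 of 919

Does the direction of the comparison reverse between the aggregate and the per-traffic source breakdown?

Search: Flow A 46/47 = 97.9%, Flow B 48/55 = 87.3% → Flow A
Social: Flow A 67/167 = 40.1%, Flow B 24/87 = 27.6% → Flow A
Direct: Flow A 52/79 = 65.8%, Flow B 136/246 = 55.3% → Flow A
Display: Flow A 99/423 = 23.4%, Flow B 137/919 = 14.9% → Flow A
Overall: Flow A 264/716 = 36.9%, Flow B 345/1307 = 26.4% → Flow A
Flow A wins overall and in every traffic group — no reversal.

No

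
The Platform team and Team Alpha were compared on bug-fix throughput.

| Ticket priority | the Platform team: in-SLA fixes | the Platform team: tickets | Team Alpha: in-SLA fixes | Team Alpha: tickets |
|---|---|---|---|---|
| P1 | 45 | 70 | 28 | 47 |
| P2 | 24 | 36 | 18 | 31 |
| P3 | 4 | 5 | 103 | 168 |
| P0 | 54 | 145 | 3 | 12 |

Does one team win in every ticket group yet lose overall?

P1: the Platform team 45/70 = 64.3%, Team Alpha 28/47 = 59.6% → the Platform team
P2: the Platform team 24/36 = 66.7%, Team Alpha 18/31 = 58.1% → the Platform team
P3: the Platform team 4/5 = 80.0%, Team Alpha 103/168 = 61.3% → the Platform team
P0: the Platform team 54/145 = 37.2%, Team Alpha 3/12 = 25.0% → the Platform team
Overall: the Platform team 127/256 = 49.6%, Team Alpha 152/258 = 58.9% → Team Alpha
The Platform team wins each ticket group but Team Alpha wins overall — the comparison reverses. The Platform team's tickets skew toward P0, which has a lower base rate.

Yes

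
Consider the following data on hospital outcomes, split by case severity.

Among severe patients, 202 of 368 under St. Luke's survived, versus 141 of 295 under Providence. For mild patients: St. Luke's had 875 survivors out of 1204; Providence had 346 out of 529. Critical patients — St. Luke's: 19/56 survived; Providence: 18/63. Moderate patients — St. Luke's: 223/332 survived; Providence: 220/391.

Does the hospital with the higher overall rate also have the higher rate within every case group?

Yes

Severe: St. Luke's 202/368 = 54.9%, Providence 141/295 = 47.8% → St. Luke's
Mild: St. Luke's 875/1204 = 72.7%, Providence 346/529 = 65.4% → St. Luke's
Critical: St. Luke's 19/56 = 33.9%, Providence 18/63 = 28.6% → St. Luke's
Moderate: St. Luke's 223/332 = 67.2%, Providence 220/391 = 56.3% → St. Luke's
Overall: St. Luke's 1319/1960 = 67.3%, Providence 725/1278 = 56.7% → St. Luke's
St. Luke's wins overall and in every case group — no reversal.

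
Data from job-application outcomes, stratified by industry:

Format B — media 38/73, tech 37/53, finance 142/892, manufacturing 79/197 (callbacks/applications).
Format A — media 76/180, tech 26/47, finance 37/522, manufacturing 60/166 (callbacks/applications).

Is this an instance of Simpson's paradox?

Media: Format B 38/73 = 52.1%, Format A 76/180 = 42.2% → Format B
Tech: Format B 37/53 = 69.8%, Format A 26/47 = 55.3% → Format B
Finance: Format B 142/892 = 15.9%, Format A 37/522 = 7.1% → Format B
Manufacturing: Format B 79/197 = 40.1%, Format A 60/166 = 36.1% → Format B
Overall: Format B 296/1215 = 24.4%, Format A 199/915 = 21.7% → Format B
Format B wins overall and in every industry group — no reversal.

No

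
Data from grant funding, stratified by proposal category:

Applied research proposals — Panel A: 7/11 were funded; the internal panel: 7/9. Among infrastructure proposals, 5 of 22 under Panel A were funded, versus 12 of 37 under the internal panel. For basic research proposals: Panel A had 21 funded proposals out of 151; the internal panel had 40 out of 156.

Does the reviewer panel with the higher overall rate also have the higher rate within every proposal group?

Applied research: Panel A 7/11 = 63.6%, the internal panel 7/9 = 77.8% → the internal panel
Infrastructure: Panel A 5/22 = 22.7%, the internal panel 12/37 = 32.4% → the internal panel
Basic research: Panel A 21/151 = 13.9%, the internal panel 40/156 = 25.6% → the internal panel
Overall: Panel A 33/184 = 17.9%, the internal panel 59/202 = 29.2% → the internal panel
The internal panel wins overall and in every proposal group — no reversal.

Yes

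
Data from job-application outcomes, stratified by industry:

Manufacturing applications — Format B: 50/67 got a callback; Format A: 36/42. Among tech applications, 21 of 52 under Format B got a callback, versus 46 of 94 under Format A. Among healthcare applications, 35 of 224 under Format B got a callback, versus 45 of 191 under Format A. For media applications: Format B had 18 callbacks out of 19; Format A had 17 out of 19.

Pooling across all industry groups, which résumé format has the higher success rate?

Format A

Manufacturing: Format B 50/67 = 74.6%, Format A 36/42 = 85.7% → Format A
Tech: Format B 21/52 = 40.4%, Format A 46/94 = 48.9% → Format A
Healthcare: Format B 35/224 = 15.6%, Format A 45/191 = 23.6% → Format A
Media: Format B 18/19 = 94.7%, Format A 17/19 = 89.5% → Format B
Overall: Format B 124/362 = 34.3%, Format A 144/346 = 41.6% → Format A
(Neither sweeps every industry group, but Format A has the higher pooled rate.)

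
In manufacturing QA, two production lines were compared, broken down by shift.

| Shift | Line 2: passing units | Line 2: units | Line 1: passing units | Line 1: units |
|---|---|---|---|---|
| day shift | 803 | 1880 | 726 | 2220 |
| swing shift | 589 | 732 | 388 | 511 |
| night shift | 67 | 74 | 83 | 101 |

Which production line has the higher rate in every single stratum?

Line 2

Day shift: Line 2 803/1880 = 42.7%, Line 1 726/2220 = 32.7% → Line 2
Swing shift: Line 2 589/732 = 80.5%, Line 1 388/511 = 75.9% → Line 2
Night shift: Line 2 67/74 = 90.5%, Line 1 83/101 = 82.2% → Line 2
Line 2 has the higher rate in all 3 groups.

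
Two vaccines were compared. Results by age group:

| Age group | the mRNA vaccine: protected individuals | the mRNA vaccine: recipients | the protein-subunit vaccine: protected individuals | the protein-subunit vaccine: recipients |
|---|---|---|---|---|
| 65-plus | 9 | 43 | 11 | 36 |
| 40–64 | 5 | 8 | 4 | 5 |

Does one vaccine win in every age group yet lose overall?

No

65-plus: the mRNA vaccine 9/43 = 20.9%, the protein-subunit vaccine 11/36 = 30.6% → the protein-subunit vaccine
40–64: the mRNA vaccine 5/8 = 62.5%, the protein-subunit vaccine 4/5 = 80.0% → the protein-subunit vaccine
Overall: the mRNA vaccine 14/51 = 27.5%, the protein-subunit vaccine 15/41 = 36.6% → the protein-subunit vaccine
The protein-subunit vaccine wins overall and in every age group — no reversal.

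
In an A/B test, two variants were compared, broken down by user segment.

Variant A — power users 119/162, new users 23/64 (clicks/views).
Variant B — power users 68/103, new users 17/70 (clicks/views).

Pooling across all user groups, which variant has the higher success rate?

Variant A

Power users: Variant A 119/162 = 73.5%, Variant B 68/103 = 66.0% → Variant A
New users: Variant A 23/64 = 35.9%, Variant B 17/70 = 24.3% → Variant A
Overall: Variant A 142/226 = 62.8%, Variant B 85/173 = 49.1% → Variant A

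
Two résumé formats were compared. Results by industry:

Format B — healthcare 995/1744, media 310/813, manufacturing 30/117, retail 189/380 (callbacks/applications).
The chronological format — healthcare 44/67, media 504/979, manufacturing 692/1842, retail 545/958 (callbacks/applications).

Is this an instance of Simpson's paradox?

Healthcare: Format B 995/1744 = 57.1%, the chronological format 44/67 = 65.7% → the chronological format
Media: Format B 310/813 = 38.1%, the chronological format 504/979 = 51.5% → the chronological format
Manufacturing: Format B 30/117 = 25.6%, the chronological format 692/1842 = 37.6% → the chronological format
Retail: Format B 189/380 = 49.7%, the chronological format 545/958 = 56.9% → the chronological format
Overall: Format B 1524/3054 = 49.9%, the chronological format 1785/3846 = 46.4% → Format B
The chronological format wins each industry group but Format B wins overall — the comparison reverses. The chronological format's applications skew toward manufacturing, which has a lower base rate.

Yes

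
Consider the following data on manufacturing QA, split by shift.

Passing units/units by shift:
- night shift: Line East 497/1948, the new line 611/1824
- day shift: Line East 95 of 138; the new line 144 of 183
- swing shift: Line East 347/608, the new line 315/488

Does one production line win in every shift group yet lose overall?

No

Night shift: Line East 497/1948 = 25.5%, the new line 611/1824 = 33.5% → the new line
Day shift: Line East 95/138 = 68.8%, the new line 144/183 = 78.7% → the new line
Swing shift: Line East 347/608 = 57.1%, the new line 315/488 = 64.5% → the new line
Overall: Line East 939/2694 = 34.9%, the new line 1070/2495 = 42.9% → the new line
The new line wins overall and in every shift group — no reversal.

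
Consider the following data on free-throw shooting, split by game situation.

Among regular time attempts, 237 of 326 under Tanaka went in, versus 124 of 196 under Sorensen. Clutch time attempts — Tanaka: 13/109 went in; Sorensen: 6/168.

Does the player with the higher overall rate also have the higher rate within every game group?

Regular time: Tanaka 237/326 = 72.7%, Sorensen 124/196 = 63.3% → Tanaka
Clutch time: Tanaka 13/109 = 11.9%, Sorensen 6/168 = 3.6% → Tanaka
Overall: Tanaka 250/435 = 57.5%, Sorensen 130/364 = 35.7% → Tanaka
Tanaka wins overall and in every game group — no reversal.

Yes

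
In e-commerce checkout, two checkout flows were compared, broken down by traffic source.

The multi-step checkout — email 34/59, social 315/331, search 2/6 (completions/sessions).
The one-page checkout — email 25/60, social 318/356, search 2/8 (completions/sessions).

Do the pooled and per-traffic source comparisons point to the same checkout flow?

Yes

Email: the multi-step checkout 34/59 = 57.6%, the one-page checkout 25/60 = 41.7% → the multi-step checkout
Social: the multi-step checkout 315/331 = 95.2%, the one-page checkout 318/356 = 89.3% → the multi-step checkout
Search: the multi-step checkout 2/6 = 33.3%, the one-page checkout 2/8 = 25.0% → the multi-step checkout
Overall: the multi-step checkout 351/396 = 88.6%, the one-page checkout 345/424 = 81.4% → the multi-step checkout
The multi-step checkout wins overall and in every traffic group — no reversal.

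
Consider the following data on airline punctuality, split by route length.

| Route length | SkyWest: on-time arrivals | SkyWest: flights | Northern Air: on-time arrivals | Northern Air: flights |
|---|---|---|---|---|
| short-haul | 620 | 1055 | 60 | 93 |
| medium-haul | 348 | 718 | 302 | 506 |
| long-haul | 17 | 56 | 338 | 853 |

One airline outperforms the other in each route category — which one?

Short-haul: SkyWest 620/1055 = 58.8%, Northern Air 60/93 = 64.5% → Northern Air
Medium-haul: SkyWest 348/718 = 48.5%, Northern Air 302/506 = 59.7% → Northern Air
Long-haul: SkyWest 17/56 = 30.4%, Northern Air 338/853 = 39.6% → Northern Air
Northern Air has the higher rate in all 3 groups.

Northern Air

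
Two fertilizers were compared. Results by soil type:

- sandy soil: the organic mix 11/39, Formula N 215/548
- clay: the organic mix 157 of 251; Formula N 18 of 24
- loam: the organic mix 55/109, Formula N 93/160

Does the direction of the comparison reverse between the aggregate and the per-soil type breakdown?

Sandy soil: the organic mix 11/39 = 28.2%, Formula N 215/548 = 39.2% → Formula N
Clay: the organic mix 157/251 = 62.5%, Formula N 18/24 = 75.0% → Formula N
Loam: the organic mix 55/109 = 50.5%, Formula N 93/160 = 58.1% → Formula N
Overall: the organic mix 223/399 = 55.9%, Formula N 326/732 = 44.5% → the organic mix
Formula N wins each soil group but the organic mix wins overall — the comparison reverses. Formula N's plots skew toward sandy soil, which has a lower base rate.

Yes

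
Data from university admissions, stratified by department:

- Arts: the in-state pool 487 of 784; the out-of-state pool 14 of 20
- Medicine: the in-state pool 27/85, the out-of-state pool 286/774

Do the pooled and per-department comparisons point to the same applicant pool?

Arts: the in-state pool 487/784 = 62.1%, the out-of-state pool 14/20 = 70.0% → the out-of-state pool
Medicine: the in-state pool 27/85 = 31.8%, the out-of-state pool 286/774 = 37.0% → the out-of-state pool
Overall: the in-state pool 514/869 = 59.1%, the out-of-state pool 300/794 = 37.8% → the in-state pool
The out-of-state pool wins each department group but the in-state pool wins overall — the comparison reverses. The out-of-state pool's applicants skew toward Medicine, which has a lower base rate.

No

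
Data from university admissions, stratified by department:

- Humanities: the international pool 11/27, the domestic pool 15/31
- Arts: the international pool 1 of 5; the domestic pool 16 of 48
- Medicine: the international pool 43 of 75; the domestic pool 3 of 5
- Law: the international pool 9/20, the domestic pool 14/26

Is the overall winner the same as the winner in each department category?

No

Humanities: the international pool 11/27 = 40.7%, the domestic pool 15/31 = 48.4% → the domestic pool
Arts: the international pool 1/5 = 20.0%, the domestic pool 16/48 = 33.3% → the domestic pool
Medicine: the international pool 43/75 = 57.3%, the domestic pool 3/5 = 60.0% → the domestic pool
Law: the international pool 9/20 = 45.0%, the domestic pool 14/26 = 53.8% → the domestic pool
Overall: the international pool 64/127 = 50.4%, the domestic pool 48/110 = 43.6% → the international pool
The domestic pool wins each department group but the international pool wins overall — the comparison reverses. The domestic pool's applicants skew toward Arts, which has a lower base rate.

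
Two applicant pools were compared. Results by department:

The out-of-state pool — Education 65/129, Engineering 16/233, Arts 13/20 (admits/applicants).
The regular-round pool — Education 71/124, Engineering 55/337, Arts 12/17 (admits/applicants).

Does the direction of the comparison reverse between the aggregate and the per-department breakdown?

No

Education: the out-of-state pool 65/129 = 50.4%, the regular-round pool 71/124 = 57.3% → the regular-round pool
Engineering: the out-of-state pool 16/233 = 6.9%, the regular-round pool 55/337 = 16.3% → the regular-round pool
Arts: the out-of-state pool 13/20 = 65.0%, the regular-round pool 12/17 = 70.6% → the regular-round pool
Overall: the out-of-state pool 94/382 = 24.6%, the regular-round pool 138/478 = 28.9% → the regular-round pool
The regular-round pool wins overall and in every department group — no reversal.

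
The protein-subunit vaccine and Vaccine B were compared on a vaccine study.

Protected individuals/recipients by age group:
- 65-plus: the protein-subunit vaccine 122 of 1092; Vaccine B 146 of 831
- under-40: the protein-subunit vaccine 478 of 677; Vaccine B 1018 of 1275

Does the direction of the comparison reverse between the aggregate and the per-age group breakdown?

65-plus: the protein-subunit vaccine 122/1092 = 11.2%, Vaccine B 146/831 = 17.6% → Vaccine B
Under-40: the protein-subunit vaccine 478/677 = 70.6%, Vaccine B 1018/1275 = 79.8% → Vaccine B
Overall: the protein-subunit vaccine 600/1769 = 33.9%, Vaccine B 1164/2106 = 55.3% → Vaccine B
Vaccine B wins overall and in every age group — no reversal.

No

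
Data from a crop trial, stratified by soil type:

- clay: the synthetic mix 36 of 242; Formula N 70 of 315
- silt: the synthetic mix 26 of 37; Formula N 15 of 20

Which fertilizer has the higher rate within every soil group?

Formula N

Clay: the synthetic mix 36/242 = 14.9%, Formula N 70/315 = 22.2% → Formula N
Silt: the synthetic mix 26/37 = 70.3%, Formula N 15/20 = 75.0% → Formula N
Formula N has the higher rate in both groups.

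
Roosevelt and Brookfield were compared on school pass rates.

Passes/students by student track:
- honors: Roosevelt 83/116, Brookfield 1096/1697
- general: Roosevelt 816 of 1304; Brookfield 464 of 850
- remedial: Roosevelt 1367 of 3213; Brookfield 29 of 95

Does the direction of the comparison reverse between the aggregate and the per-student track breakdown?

Honors: Roosevelt 83/116 = 71.6%, Brookfield 1096/1697 = 64.6% → Roosevelt
General: Roosevelt 816/1304 = 62.6%, Brookfield 464/850 = 54.6% → Roosevelt
Remedial: Roosevelt 1367/3213 = 42.5%, Brookfield 29/95 = 30.5% → Roosevelt
Overall: Roosevelt 2266/4633 = 48.9%, Brookfield 1589/2642 = 60.1% → Brookfield
Roosevelt wins each student group but Brookfield wins overall — the comparison reverses. Roosevelt's students skew toward remedial, which has a lower base rate.

Yes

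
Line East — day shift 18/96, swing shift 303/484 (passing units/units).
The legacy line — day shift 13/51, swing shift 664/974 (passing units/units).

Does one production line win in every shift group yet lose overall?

No

Day shift: Line East 18/96 = 18.8%, the legacy line 13/51 = 25.5% → the legacy line
Swing shift: Line East 303/484 = 62.6%, the legacy line 664/974 = 68.2% → the legacy line
Overall: Line East 321/580 = 55.3%, the legacy line 677/1025 = 66.0% → the legacy line
The legacy line wins overall and in every shift group — no reversal.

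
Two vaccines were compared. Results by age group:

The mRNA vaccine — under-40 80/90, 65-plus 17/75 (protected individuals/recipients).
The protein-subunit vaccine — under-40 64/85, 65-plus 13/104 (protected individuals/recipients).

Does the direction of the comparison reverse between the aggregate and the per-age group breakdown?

Under-40: the mRNA vaccine 80/90 = 88.9%, the protein-subunit vaccine 64/85 = 75.3% → the mRNA vaccine
65-plus: the mRNA vaccine 17/75 = 22.7%, the protein-subunit vaccine 13/104 = 12.5% → the mRNA vaccine
Overall: the mRNA vaccine 97/165 = 58.8%, the protein-subunit vaccine 77/189 = 40.7% → the mRNA vaccine
The mRNA vaccine wins overall and in every age group — no reversal.

No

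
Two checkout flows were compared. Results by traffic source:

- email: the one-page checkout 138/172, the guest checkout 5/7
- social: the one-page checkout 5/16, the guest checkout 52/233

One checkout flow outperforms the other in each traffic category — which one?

the one-page checkout

Email: the one-page checkout 138/172 = 80.2%, the guest checkout 5/7 = 71.4% → the one-page checkout
Social: the one-page checkout 5/16 = 31.2%, the guest checkout 52/233 = 22.3% → the one-page checkout
The one-page checkout has the higher rate in both groups.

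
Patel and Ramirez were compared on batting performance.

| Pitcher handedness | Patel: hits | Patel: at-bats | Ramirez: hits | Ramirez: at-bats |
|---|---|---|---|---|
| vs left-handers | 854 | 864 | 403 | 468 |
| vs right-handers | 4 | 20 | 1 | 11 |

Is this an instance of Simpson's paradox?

Vs left-handers: Patel 854/864 = 98.8%, Ramirez 403/468 = 86.1% → Patel
Vs right-handers: Patel 4/20 = 20.0%, Ramirez 1/11 = 9.1% → Patel
Overall: Patel 858/884 = 97.1%, Ramirez 404/479 = 84.3% → Patel
Patel wins overall and in every pitcher group — no reversal.

No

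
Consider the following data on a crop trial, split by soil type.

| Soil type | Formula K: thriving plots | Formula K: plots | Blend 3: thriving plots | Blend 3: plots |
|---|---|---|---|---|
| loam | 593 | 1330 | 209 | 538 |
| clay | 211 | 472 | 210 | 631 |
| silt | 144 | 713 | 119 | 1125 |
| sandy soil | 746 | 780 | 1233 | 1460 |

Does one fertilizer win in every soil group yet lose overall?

No

Loam: Formula K 593/1330 = 44.6%, Blend 3 209/538 = 38.8% → Formula K
Clay: Formula K 211/472 = 44.7%, Blend 3 210/631 = 33.3% → Formula K
Silt: Formula K 144/713 = 20.2%, Blend 3 119/1125 = 10.6% → Formula K
Sandy soil: Formula K 746/780 = 95.6%, Blend 3 1233/1460 = 84.5% → Formula K
Overall: Formula K 1694/3295 = 51.4%, Blend 3 1771/3754 = 47.2% → Formula K
Formula K wins overall and in every soil group — no reversal.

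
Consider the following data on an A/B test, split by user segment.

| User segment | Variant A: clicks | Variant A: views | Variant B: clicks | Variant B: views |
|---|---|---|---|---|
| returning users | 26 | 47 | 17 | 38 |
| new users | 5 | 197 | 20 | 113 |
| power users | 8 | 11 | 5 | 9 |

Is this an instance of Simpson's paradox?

Returning users: Variant A 26/47 = 55.3%, Variant B 17/38 = 44.7% → Variant A
New users: Variant A 5/197 = 2.5%, Variant B 20/113 = 17.7% → Variant B
Power users: Variant A 8/11 = 72.7%, Variant B 5/9 = 55.6% → Variant A
Overall: Variant A 39/255 = 15.3%, Variant B 42/160 = 26.2% → Variant B
Neither sweeps: Variant A wins 2 of 3 groups, Variant B wins 1. Variant B wins overall but not every group — no Simpson reversal.

No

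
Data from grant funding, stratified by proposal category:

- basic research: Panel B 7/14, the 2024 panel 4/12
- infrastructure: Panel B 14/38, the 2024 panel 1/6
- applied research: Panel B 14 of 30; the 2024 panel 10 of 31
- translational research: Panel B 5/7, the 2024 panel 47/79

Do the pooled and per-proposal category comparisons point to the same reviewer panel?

Basic research: Panel B 7/14 = 50.0%, the 2024 panel 4/12 = 33.3% → Panel B
Infrastructure: Panel B 14/38 = 36.8%, the 2024 panel 1/6 = 16.7% → Panel B
Applied research: Panel B 14/30 = 46.7%, the 2024 panel 10/31 = 32.3% → Panel B
Translational research: Panel B 5/7 = 71.4%, the 2024 panel 47/79 = 59.5% → Panel B
Overall: Panel B 40/89 = 44.9%, the 2024 panel 62/128 = 48.4% → the 2024 panel
Panel B wins each proposal group but the 2024 panel wins overall — the comparison reverses. Panel B's proposals skew toward infrastructure, which has a lower base rate.

No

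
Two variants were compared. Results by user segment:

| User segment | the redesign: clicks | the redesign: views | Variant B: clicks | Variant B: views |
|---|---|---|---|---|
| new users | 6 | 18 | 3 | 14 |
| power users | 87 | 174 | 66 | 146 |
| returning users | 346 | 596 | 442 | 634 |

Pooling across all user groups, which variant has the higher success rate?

New users: the redesign 6/18 = 33.3%, Variant B 3/14 = 21.4% → the redesign
Power users: the redesign 87/174 = 50.0%, Variant B 66/146 = 45.2% → the redesign
Returning users: the redesign 346/596 = 58.1%, Variant B 442/634 = 69.7% → Variant B
Overall: the redesign 439/788 = 55.7%, Variant B 511/794 = 64.4% → Variant B
(Neither sweeps every user group, but Variant B has the higher pooled rate.)

Variant B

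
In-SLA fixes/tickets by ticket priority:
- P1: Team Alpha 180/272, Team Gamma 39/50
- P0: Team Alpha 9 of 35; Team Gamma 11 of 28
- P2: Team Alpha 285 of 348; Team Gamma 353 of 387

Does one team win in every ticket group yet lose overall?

No

P1: Team Alpha 180/272 = 66.2%, Team Gamma 39/50 = 78.0% → Team Gamma
P0: Team Alpha 9/35 = 25.7%, Team Gamma 11/28 = 39.3% → Team Gamma
P2: Team Alpha 285/348 = 81.9%, Team Gamma 353/387 = 91.2% → Team Gamma
Overall: Team Alpha 474/655 = 72.4%, Team Gamma 403/465 = 86.7% → Team Gamma
Team Gamma wins overall and in every ticket group — no reversal.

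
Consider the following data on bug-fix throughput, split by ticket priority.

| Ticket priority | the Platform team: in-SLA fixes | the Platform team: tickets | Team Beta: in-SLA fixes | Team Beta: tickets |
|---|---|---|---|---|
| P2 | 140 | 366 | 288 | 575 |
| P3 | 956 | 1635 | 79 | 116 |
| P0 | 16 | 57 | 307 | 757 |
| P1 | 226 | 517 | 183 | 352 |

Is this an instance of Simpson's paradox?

P2: the Platform team 140/366 = 38.3%, Team Beta 288/575 = 50.1% → Team Beta
P3: the Platform team 956/1635 = 58.5%, Team Beta 79/116 = 68.1% → Team Beta
P0: the Platform team 16/57 = 28.1%, Team Beta 307/757 = 40.6% → Team Beta
P1: the Platform team 226/517 = 43.7%, Team Beta 183/352 = 52.0% → Team Beta
Overall: the Platform team 1338/2575 = 52.0%, Team Beta 857/1800 = 47.6% → the Platform team
Team Beta wins each ticket group but the Platform team wins overall — the comparison reverses. Team Beta's tickets skew toward P0, which has a lower base rate.

Yes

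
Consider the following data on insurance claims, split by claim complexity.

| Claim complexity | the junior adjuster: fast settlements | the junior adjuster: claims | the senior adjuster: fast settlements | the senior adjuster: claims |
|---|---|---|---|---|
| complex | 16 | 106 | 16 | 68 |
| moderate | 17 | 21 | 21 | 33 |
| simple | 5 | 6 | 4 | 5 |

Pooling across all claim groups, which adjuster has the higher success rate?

Complex: the junior adjuster 16/106 = 15.1%, the senior adjuster 16/68 = 23.5% → the senior adjuster
Moderate: the junior adjuster 17/21 = 81.0%, the senior adjuster 21/33 = 63.6% → the junior adjuster
Simple: the junior adjuster 5/6 = 83.3%, the senior adjuster 4/5 = 80.0% → the junior adjuster
Overall: the junior adjuster 38/133 = 28.6%, the senior adjuster 41/106 = 38.7% → the senior adjuster
(Neither sweeps every claim group, but the senior adjuster has the higher pooled rate.)

the senior adjuster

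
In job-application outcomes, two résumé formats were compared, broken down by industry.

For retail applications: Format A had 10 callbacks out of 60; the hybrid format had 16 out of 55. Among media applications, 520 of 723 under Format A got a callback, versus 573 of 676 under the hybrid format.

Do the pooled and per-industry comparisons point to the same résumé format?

Retail: Format A 10/60 = 16.7%, the hybrid format 16/55 = 29.1% → the hybrid format
Media: Format A 520/723 = 71.9%, the hybrid format 573/676 = 84.8% → the hybrid format
Overall: Format A 530/783 = 67.7%, the hybrid format 589/731 = 80.6% → the hybrid format
The hybrid format wins overall and in every industry group — no reversal.

Yes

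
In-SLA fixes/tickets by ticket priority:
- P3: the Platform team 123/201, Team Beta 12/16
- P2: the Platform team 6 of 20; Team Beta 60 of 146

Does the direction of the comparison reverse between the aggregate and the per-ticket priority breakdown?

P3: the Platform team 123/201 = 61.2%, Team Beta 12/16 = 75.0% → Team Beta
P2: the Platform team 6/20 = 30.0%, Team Beta 60/146 = 41.1% → Team Beta
Overall: the Platform team 129/221 = 58.4%, Team Beta 72/162 = 44.4% → the Platform team
Team Beta wins each ticket group but the Platform team wins overall — the comparison reverses. Team Beta's tickets skew toward P2, which has a lower base rate.

Yes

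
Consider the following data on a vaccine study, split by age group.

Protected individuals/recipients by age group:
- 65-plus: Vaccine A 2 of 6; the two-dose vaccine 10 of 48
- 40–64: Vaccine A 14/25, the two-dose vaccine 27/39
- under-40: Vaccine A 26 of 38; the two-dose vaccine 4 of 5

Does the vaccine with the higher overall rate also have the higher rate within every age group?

No

65-plus: Vaccine A 2/6 = 33.3%, the two-dose vaccine 10/48 = 20.8% → Vaccine A
40–64: Vaccine A 14/25 = 56.0%, the two-dose vaccine 27/39 = 69.2% → the two-dose vaccine
Under-40: Vaccine A 26/38 = 68.4%, the two-dose vaccine 4/5 = 80.0% → the two-dose vaccine
Overall: Vaccine A 42/69 = 60.9%, the two-dose vaccine 41/92 = 44.6% → Vaccine A
Neither sweeps: Vaccine A wins 1 of 3 groups, the two-dose vaccine wins 2. Vaccine A wins overall but not every group — no Simpson reversal.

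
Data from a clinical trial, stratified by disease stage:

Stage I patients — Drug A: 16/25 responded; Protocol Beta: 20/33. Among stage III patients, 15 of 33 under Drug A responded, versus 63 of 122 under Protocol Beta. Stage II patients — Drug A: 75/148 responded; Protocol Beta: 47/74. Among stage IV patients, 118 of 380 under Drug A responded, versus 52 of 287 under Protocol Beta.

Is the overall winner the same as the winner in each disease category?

Stage I: Drug A 16/25 = 64.0%, Protocol Beta 20/33 = 60.6% → Drug A
Stage III: Drug A 15/33 = 45.5%, Protocol Beta 63/122 = 51.6% → Protocol Beta
Stage II: Drug A 75/148 = 50.7%, Protocol Beta 47/74 = 63.5% → Protocol Beta
Stage IV: Drug A 118/380 = 31.1%, Protocol Beta 52/287 = 18.1% → Drug A
Overall: Drug A 224/586 = 38.2%, Protocol Beta 182/516 = 35.3% → Drug A
Neither sweeps: Drug A wins 2 of 4 groups, Protocol Beta wins 2. Drug A wins overall but not every group — no Simpson reversal.

No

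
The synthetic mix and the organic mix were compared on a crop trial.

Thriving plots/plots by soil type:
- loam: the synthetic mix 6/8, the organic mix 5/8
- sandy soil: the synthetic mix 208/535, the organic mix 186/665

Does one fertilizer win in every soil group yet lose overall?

Loam: the synthetic mix 6/8 = 75.0%, the organic mix 5/8 = 62.5% → the synthetic mix
Sandy soil: the synthetic mix 208/535 = 38.9%, the organic mix 186/665 = 28.0% → the synthetic mix
Overall: the synthetic mix 214/543 = 39.4%, the organic mix 191/673 = 28.4% → the synthetic mix
The synthetic mix wins overall and in every soil group — no reversal.

No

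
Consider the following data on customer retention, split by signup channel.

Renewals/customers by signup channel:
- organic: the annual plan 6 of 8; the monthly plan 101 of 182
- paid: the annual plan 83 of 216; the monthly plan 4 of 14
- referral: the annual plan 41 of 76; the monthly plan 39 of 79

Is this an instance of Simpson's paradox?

Yes

Organic: the annual plan 6/8 = 75.0%, the monthly plan 101/182 = 55.5% → the annual plan
Paid: the annual plan 83/216 = 38.4%, the monthly plan 4/14 = 28.6% → the annual plan
Referral: the annual plan 41/76 = 53.9%, the monthly plan 39/79 = 49.4% → the annual plan
Overall: the annual plan 130/300 = 43.3%, the monthly plan 144/275 = 52.4% → the monthly plan
The annual plan wins each signup group but the monthly plan wins overall — the comparison reverses. The annual plan's customers skew toward paid, which has a lower base rate.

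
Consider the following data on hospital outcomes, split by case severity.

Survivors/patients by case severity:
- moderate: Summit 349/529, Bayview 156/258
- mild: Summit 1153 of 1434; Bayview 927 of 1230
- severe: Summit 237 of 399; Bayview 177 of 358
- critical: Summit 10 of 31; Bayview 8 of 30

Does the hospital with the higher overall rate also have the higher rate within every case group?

Yes

Moderate: Summit 349/529 = 66.0%, Bayview 156/258 = 60.5% → Summit
Mild: Summit 1153/1434 = 80.4%, Bayview 927/1230 = 75.4% → Summit
Severe: Summit 237/399 = 59.4%, Bayview 177/358 = 49.4% → Summit
Critical: Summit 10/31 = 32.3%, Bayview 8/30 = 26.7% → Summit
Overall: Summit 1749/2393 = 73.1%, Bayview 1268/1876 = 67.6% → Summit
Summit wins overall and in every case group — no reversal.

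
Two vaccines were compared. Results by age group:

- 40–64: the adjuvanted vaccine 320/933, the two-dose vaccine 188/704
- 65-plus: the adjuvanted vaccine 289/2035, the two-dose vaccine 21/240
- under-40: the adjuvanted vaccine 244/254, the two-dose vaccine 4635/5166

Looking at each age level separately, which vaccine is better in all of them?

the adjuvanted vaccine

40–64: the adjuvanted vaccine 320/933 = 34.3%, the two-dose vaccine 188/704 = 26.7% → the adjuvanted vaccine
65-plus: the adjuvanted vaccine 289/2035 = 14.2%, the two-dose vaccine 21/240 = 8.8% → the adjuvanted vaccine
Under-40: the adjuvanted vaccine 244/254 = 96.1%, the two-dose vaccine 4635/5166 = 89.7% → the adjuvanted vaccine
The adjuvanted vaccine has the higher rate in all 3 groups.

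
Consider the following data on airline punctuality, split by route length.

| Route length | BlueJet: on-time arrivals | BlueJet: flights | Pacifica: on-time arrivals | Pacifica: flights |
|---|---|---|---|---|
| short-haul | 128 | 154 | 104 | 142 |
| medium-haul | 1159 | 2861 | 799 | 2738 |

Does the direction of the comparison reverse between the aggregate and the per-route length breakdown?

Short-haul: BlueJet 128/154 = 83.1%, Pacifica 104/142 = 73.2% → BlueJet
Medium-haul: BlueJet 1159/2861 = 40.5%, Pacifica 799/2738 = 29.2% → BlueJet
Overall: BlueJet 1287/3015 = 42.7%, Pacifica 903/2880 = 31.4% → BlueJet
BlueJet wins overall and in every route group — no reversal.

No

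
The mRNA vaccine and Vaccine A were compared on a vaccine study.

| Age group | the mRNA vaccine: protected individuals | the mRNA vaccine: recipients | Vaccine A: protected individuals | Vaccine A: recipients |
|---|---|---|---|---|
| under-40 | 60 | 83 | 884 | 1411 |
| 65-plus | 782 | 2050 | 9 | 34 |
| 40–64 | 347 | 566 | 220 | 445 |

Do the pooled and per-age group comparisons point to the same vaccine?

Under-40: the mRNA vaccine 60/83 = 72.3%, Vaccine A 884/1411 = 62.7% → the mRNA vaccine
65-plus: the mRNA vaccine 782/2050 = 38.1%, Vaccine A 9/34 = 26.5% → the mRNA vaccine
40–64: the mRNA vaccine 347/566 = 61.3%, Vaccine A 220/445 = 49.4% → the mRNA vaccine
Overall: the mRNA vaccine 1189/2699 = 44.1%, Vaccine A 1113/1890 = 58.9% → Vaccine A
The mRNA vaccine wins each age group but Vaccine A wins overall — the comparison reverses. The mRNA vaccine's recipients skew toward 65-plus, which has a lower base rate.

No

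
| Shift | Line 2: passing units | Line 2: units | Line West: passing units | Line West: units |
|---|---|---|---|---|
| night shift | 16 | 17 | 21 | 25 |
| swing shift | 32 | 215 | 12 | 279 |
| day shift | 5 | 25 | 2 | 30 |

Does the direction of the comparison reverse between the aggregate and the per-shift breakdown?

Night shift: Line 2 16/17 = 94.1%, Line West 21/25 = 84.0% → Line 2
Swing shift: Line 2 32/215 = 14.9%, Line West 12/279 = 4.3% → Line 2
Day shift: Line 2 5/25 = 20.0%, Line West 2/30 = 6.7% → Line 2
Overall: Line 2 53/257 = 20.6%, Line West 35/334 = 10.5% → Line 2
Line 2 wins overall and in every shift group — no reversal.

No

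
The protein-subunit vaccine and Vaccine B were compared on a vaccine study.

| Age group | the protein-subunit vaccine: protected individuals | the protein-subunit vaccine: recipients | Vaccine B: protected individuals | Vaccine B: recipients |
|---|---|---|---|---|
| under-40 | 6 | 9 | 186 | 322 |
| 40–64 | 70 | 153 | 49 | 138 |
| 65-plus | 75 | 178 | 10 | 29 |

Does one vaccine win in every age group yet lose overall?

Under-40: the protein-subunit vaccine 6/9 = 66.7%, Vaccine B 186/322 = 57.8% → the protein-subunit vaccine
40–64: the protein-subunit vaccine 70/153 = 45.8%, Vaccine B 49/138 = 35.5% → the protein-subunit vaccine
65-plus: the protein-subunit vaccine 75/178 = 42.1%, Vaccine B 10/29 = 34.5% → the protein-subunit vaccine
Overall: the protein-subunit vaccine 151/340 = 44.4%, Vaccine B 245/489 = 50.1% → Vaccine B
The protein-subunit vaccine wins each age group but Vaccine B wins overall — the comparison reverses. The protein-subunit vaccine's recipients skew toward 65-plus, which has a lower base rate.

Yes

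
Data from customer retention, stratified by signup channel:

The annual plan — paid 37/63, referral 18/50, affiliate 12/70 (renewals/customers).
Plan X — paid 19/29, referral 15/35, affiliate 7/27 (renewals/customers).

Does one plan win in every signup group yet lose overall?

No

Paid: the annual plan 37/63 = 58.7%, Plan X 19/29 = 65.5% → Plan X
Referral: the annual plan 18/50 = 36.0%, Plan X 15/35 = 42.9% → Plan X
Affiliate: the annual plan 12/70 = 17.1%, Plan X 7/27 = 25.9% → Plan X
Overall: the annual plan 67/183 = 36.6%, Plan X 41/91 = 45.1% → Plan X
Plan X wins overall and in every signup group — no reversal.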